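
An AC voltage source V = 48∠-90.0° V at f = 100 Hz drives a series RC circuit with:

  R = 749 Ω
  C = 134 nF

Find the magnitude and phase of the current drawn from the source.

Step 1 — Angular frequency: ω = 2π·f = 2π·100 = 628.3 rad/s.
Step 2 — Component impedances:
  R: Z = R = 749 Ω
  C: Z = 1/(jωC) = -j/(ω·C) = 0 - j1.188e+04 Ω
Step 3 — Series combination: Z_total = R + C = 749 - j1.188e+04 Ω = 1.19e+04∠-86.4° Ω.
Step 4 — Source phasor: V = 48∠-90.0° V = 0 - j48 V.
Step 5 — Ohm's law: I = V / Z_total = (0 - j48) / (749 - j1.188e+04) = 0.004025 - j0.0002538 A.
Step 6 — Convert to polar: |I| = 0.004033 A, ∠I = -3.6°.

I = 0.004033∠-3.6° A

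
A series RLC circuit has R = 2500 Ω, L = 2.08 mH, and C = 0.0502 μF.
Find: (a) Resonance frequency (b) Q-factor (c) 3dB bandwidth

Step 1 — Resonance: ω₀ = 1/√(LC) = 1/√(0.00208·5.02e-08) = 9.786e+04 rad/s.
Step 2 — f₀ = ω₀/(2π) = 1.558e+04 Hz.
Step 3 — Series Q: Q = ω₀L/R = 9.786e+04·0.00208/2500 = 0.08142.
Step 4 — Bandwidth: Δω = ω₀/Q = 1.202e+06 rad/s; BW = Δω/(2π) = 1.913e+05 Hz.

(a) f₀ = 1.558e+04 Hz  (b) Q = 0.08142  (c) BW = 1.913e+05 Hz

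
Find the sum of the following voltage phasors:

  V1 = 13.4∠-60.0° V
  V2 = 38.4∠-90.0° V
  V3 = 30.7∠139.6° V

Step 1 — Convert each phasor to rectangular form:
  V1 = 13.4·(cos(-60.0°) + j·sin(-60.0°)) = 6.7 - j11.6 V
  V2 = 38.4·(cos(-90.0°) + j·sin(-90.0°)) = 0 - j38.4 V
  V3 = 30.7·(cos(139.6°) + j·sin(139.6°)) = -23.38 + j19.9 V
Step 2 — Sum components: V_total = -16.68 - j30.11 V.
Step 3 — Convert to polar: |V_total| = 34.42 V, ∠V_total = -119.0°.

V_total = 34.42∠-119.0° V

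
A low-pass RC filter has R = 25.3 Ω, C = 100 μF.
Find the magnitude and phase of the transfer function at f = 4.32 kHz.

Step 1 — Angular frequency: ω = 2π·4320 = 2.714e+04 rad/s.
Step 2 — Transfer function: H(jω) = 1/(1 + jωRC).
Step 3 — Denominator: 1 + jωRC = 1 + j·2.714e+04·25.3·0.0001 = 1 + j68.67.
Step 4 — H = 0.000212 - j0.01456.
Step 5 — Magnitude: |H| = 0.01456 (-36.7 dB); phase: φ = -89.2°.

|H| = 0.01456 (-36.7 dB), φ = -89.2°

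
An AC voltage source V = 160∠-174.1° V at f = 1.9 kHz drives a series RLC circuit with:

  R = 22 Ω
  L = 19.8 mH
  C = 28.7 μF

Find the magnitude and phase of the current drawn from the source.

Step 1 — Angular frequency: ω = 2π·f = 2π·1900 = 1.194e+04 rad/s.
Step 2 — Component impedances:
  R: Z = R = 22 Ω
  L: Z = jωL = j·1.194e+04·0.0198 = 0 + j236.4 Ω
  C: Z = 1/(jωC) = -j/(ω·C) = 0 - j2.919 Ω
Step 3 — Series combination: Z_total = R + L + C = 22 + j233.5 Ω = 234.5∠84.6° Ω.
Step 4 — Source phasor: V = 160∠-174.1° V = -159.2 - j16.45 V.
Step 5 — Ohm's law: I = V / Z_total = (-159.2 - j16.45) / (22 + j233.5) = -0.1335 + j0.6691 A.
Step 6 — Convert to polar: |I| = 0.6823 A, ∠I = 101.3°.

I = 0.6823∠101.3° A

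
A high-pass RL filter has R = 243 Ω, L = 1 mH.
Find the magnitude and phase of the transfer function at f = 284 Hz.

Step 1 — Angular frequency: ω = 2π·284 = 1784 rad/s.
Step 2 — Transfer function: H(jω) = jωL/(R + jωL).
Step 3 — Numerator jωL = j·1.784; denominator R + jωL = 243 + j1.784.
Step 4 — H = 5.392e-05 + j0.007343.
Step 5 — Magnitude: |H| = 0.007343 (-42.7 dB); phase: φ = 89.6°.

|H| = 0.007343 (-42.7 dB), φ = 89.6°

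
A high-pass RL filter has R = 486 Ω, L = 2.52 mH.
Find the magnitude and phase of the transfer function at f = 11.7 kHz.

Step 1 — Angular frequency: ω = 2π·1.17e+04 = 7.351e+04 rad/s.
Step 2 — Transfer function: H(jω) = jωL/(R + jωL).
Step 3 — Numerator jωL = j·185.3; denominator R + jωL = 486 + j185.3.
Step 4 — H = 0.1269 + j0.3328.
Step 5 — Magnitude: |H| = 0.3562 (-9.0 dB); phase: φ = 69.1°.

|H| = 0.3562 (-9.0 dB), φ = 69.1°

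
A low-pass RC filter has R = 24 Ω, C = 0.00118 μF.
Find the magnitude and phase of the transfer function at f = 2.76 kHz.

Step 1 — Angular frequency: ω = 2π·2760 = 1.734e+04 rad/s.
Step 2 — Transfer function: H(jω) = 1/(1 + jωRC).
Step 3 — Denominator: 1 + jωRC = 1 + j·1.734e+04·24·1.18e-09 = 1 + j0.0004911.
Step 4 — H = 1 - j0.0004911.
Step 5 — Magnitude: |H| = 1 (-0.0 dB); phase: φ = -0.0°.

|H| = 1 (-0.0 dB), φ = -0.0°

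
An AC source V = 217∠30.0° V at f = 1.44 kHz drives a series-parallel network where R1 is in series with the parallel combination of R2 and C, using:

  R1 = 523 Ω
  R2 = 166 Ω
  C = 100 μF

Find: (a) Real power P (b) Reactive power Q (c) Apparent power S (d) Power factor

Step 1 — Angular frequency: ω = 2π·f = 2π·1440 = 9048 rad/s.
Step 2 — Component impedances:
  R1: Z = R = 523 Ω
  R2: Z = R = 166 Ω
  C: Z = 1/(jωC) = -j/(ω·C) = 0 - j1.105 Ω
Step 3 — Parallel branch: R2 || C = 1/(1/R2 + 1/C) = 0.007358 - j1.105 Ω.
Step 4 — Series with R1: Z_total = R1 + (R2 || C) = 523 - j1.105 Ω = 523∠-0.1° Ω.
Step 5 — Source phasor: V = 217∠30.0° V = 187.9 + j108.5 V.
Step 6 — Current: I = V / Z = 0.3589 + j0.2082 A = 0.4149∠30.1° A.
Step 7 — Complex power: S = V·I* = 90.03 - j0.1903 VA.
Step 8 — Real power: P = Re(S) = 90.03 W.
Step 9 — Reactive power: Q = Im(S) = -0.1903 VAR.
Step 10 — Apparent power: |S| = 90.03 VA.
Step 11 — Power factor: PF = P/|S| = 1 (leading).

(a) P = 90.03 W  (b) Q = -0.1903 VAR  (c) S = 90.03 VA  (d) PF = 1 (leading)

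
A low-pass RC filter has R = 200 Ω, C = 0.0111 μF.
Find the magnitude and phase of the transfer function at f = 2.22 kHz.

Step 1 — Angular frequency: ω = 2π·2220 = 1.395e+04 rad/s.
Step 2 — Transfer function: H(jω) = 1/(1 + jωRC).
Step 3 — Denominator: 1 + jωRC = 1 + j·1.395e+04·200·1.11e-08 = 1 + j0.03097.
Step 4 — H = 0.999 - j0.03094.
Step 5 — Magnitude: |H| = 0.9995 (-0.0 dB); phase: φ = -1.8°.

|H| = 0.9995 (-0.0 dB), φ = -1.8°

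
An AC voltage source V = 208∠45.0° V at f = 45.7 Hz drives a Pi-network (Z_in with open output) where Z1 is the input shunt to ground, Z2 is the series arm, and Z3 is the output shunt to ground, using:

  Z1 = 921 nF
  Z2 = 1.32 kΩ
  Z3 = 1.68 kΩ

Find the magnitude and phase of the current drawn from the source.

Step 1 — Angular frequency: ω = 2π·f = 2π·45.7 = 287.1 rad/s.
Step 2 — Component impedances:
  Z1: Z = 1/(jωC) = -j/(ω·C) = 0 - j3781 Ω
  Z2: Z = R = 1320 Ω
  Z3: Z = R = 1680 Ω
Step 3 — With open output, the series arm Z2 and the output shunt Z3 appear in series to ground: Z2 + Z3 = 3000 Ω.
Step 4 — Parallel with input shunt Z1: Z_in = Z1 || (Z2 + Z3) = 1841 - j1461 Ω = 2350∠-38.4° Ω.
Step 5 — Source phasor: V = 208∠45.0° V = 147.1 + j147.1 V.
Step 6 — Ohm's law: I = V / Z_total = (147.1 + j147.1) / (1841 - j1461) = 0.01013 + j0.08792 A.
Step 7 — Convert to polar: |I| = 0.0885 A, ∠I = 83.4°.

I = 0.0885∠83.4° A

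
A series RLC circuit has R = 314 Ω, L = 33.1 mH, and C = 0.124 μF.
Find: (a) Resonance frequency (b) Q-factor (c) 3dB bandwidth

Step 1 — Resonance: ω₀ = 1/√(LC) = 1/√(0.0331·1.24e-07) = 1.561e+04 rad/s.
Step 2 — f₀ = ω₀/(2π) = 2484 Hz.
Step 3 — Series Q: Q = ω₀L/R = 1.561e+04·0.0331/314 = 1.645.
Step 4 — Bandwidth: Δω = ω₀/Q = 9486 rad/s; BW = Δω/(2π) = 1510 Hz.

(a) f₀ = 2484 Hz  (b) Q = 1.645  (c) BW = 1510 Hz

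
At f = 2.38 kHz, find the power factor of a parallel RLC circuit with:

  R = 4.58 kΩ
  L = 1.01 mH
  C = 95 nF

Step 1 — Angular frequency: ω = 2π·f = 2π·2380 = 1.495e+04 rad/s.
Step 2 — Component impedances:
  R: Z = R = 4580 Ω
  L: Z = jωL = j·1.495e+04·0.00101 = 0 + j15.1 Ω
  C: Z = 1/(jωC) = -j/(ω·C) = 0 - j703.9 Ω
Step 3 — Parallel combination: 1/Z_total = 1/R + 1/L + 1/C; Z_total = 0.05201 + j15.43 Ω = 15.43∠89.8° Ω.
Step 4 — Power factor: PF = cos(φ) = Re(Z)/|Z| = 0.052015/15.435 = 0.00337.
Step 5 — Type: Im(Z) = 15.43 ⇒ lagging (phase φ = 89.8°).

PF = 0.00337 (lagging, φ = 89.8°)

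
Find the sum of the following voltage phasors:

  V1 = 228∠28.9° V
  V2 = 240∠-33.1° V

Step 1 — Convert each phasor to rectangular form:
  V1 = 228·(cos(28.9°) + j·sin(28.9°)) = 199.6 + j110.2 V
  V2 = 240·(cos(-33.1°) + j·sin(-33.1°)) = 201.1 - j131.1 V
Step 2 — Sum components: V_total = 400.7 - j20.88 V.
Step 3 — Convert to polar: |V_total| = 401.2 V, ∠V_total = -3.0°.

V_total = 401.2∠-3.0° V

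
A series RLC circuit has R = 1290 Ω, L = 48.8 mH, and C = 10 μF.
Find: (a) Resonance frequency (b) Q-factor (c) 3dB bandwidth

Step 1 — Resonance condition Im(Z)=0 gives ω₀ = 1/√(LC).
Step 2 — ω₀ = 1/√(0.0488·1e-05) = 1431 rad/s.
Step 3 — f₀ = ω₀/(2π) = 227.8 Hz.
Step 4 — Series Q: Q = ω₀L/R = 1431·0.0488/1290 = 0.05415.
Step 5 — 3dB bandwidth: Δω = ω₀/Q = 2.643e+04 rad/s; BW = Δω/(2π) = 4207 Hz.

(a) f₀ = 227.8 Hz  (b) Q = 0.05415  (c) BW = 4207 Hz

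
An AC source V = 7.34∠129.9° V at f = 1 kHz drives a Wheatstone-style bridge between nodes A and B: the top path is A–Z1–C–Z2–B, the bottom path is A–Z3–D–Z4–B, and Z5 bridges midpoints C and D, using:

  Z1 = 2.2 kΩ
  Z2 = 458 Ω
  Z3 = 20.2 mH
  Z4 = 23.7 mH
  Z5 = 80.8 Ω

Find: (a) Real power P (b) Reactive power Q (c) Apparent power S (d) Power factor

Step 1 — Angular frequency: ω = 2π·f = 2π·1000 = 6283 rad/s.
Step 2 — Component impedances:
  Z1: Z = R = 2200 Ω
  Z2: Z = R = 458 Ω
  Z3: Z = jωL = j·6283·0.0202 = 0 + j126.9 Ω
  Z4: Z = jωL = j·6283·0.0237 = 0 + j148.9 Ω
  Z5: Z = R = 80.8 Ω
Step 3 — Bridge requires nodal analysis (the Z5 bridge couples midpoints C and D, so the two paths cannot be reduced to a simple series/parallel combination). Setting node B to ground and injecting 1 A at node A, the 3-node admittance system at A, C, D solves to V_A = Z_AB = 47.75 + j264 Ω = 268.3∠79.7° Ω.
Step 4 — Source phasor: V = 7.34∠129.9° V = -4.708 + j5.631 V.
Step 5 — Current: I = V / Z = 0.01753 + j0.02101 A = 0.02736∠50.2° A.
Step 6 — Complex power: S = V·I* = 0.03575 + j0.1976 VA.
Step 7 — Real power: P = Re(S) = 0.03575 W.
Step 8 — Reactive power: Q = Im(S) = 0.1976 VAR.
Step 9 — Apparent power: |S| = 0.2008 VA.
Step 10 — Power factor: PF = P/|S| = 0.178 (lagging).

(a) P = 0.03575 W  (b) Q = 0.1976 VAR  (c) S = 0.2008 VA  (d) PF = 0.178 (lagging)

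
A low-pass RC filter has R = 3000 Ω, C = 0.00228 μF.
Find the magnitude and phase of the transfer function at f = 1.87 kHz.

Step 1 — Angular frequency: ω = 2π·1870 = 1.175e+04 rad/s.
Step 2 — Transfer function: H(jω) = 1/(1 + jωRC).
Step 3 — Denominator: 1 + jωRC = 1 + j·1.175e+04·3000·2.28e-09 = 1 + j0.08037.
Step 4 — H = 0.9936 - j0.07985.
Step 5 — Magnitude: |H| = 0.9968 (-0.0 dB); phase: φ = -4.6°.

|H| = 0.9968 (-0.0 dB), φ = -4.6°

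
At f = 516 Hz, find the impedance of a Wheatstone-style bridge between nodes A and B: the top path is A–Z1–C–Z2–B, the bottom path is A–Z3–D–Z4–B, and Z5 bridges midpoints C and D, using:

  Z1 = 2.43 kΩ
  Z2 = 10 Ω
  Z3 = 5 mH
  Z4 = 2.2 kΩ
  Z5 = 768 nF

Step 1 — Angular frequency: ω = 2π·f = 2π·516 = 3242 rad/s.
Step 2 — Component impedances:
  Z1: Z = R = 2430 Ω
  Z2: Z = R = 10 Ω
  Z3: Z = jωL = j·3242·0.005 = 0 + j16.21 Ω
  Z4: Z = R = 2200 Ω
  Z5: Z = 1/(jωC) = -j/(ω·C) = 0 - j401.6 Ω
Step 3 — Bridge requires nodal analysis (the Z5 bridge couples midpoints C and D, so the two paths cannot be reduced to a simple series/parallel combination). Setting node B to ground and injecting 1 A at node A, the 3-node admittance system at A, C, D solves to V_A = Z_AB = 128.8 - j340.9 Ω = 364.4∠-69.3° Ω.

Z = 128.8 - j340.9 Ω = 364.4∠-69.3° Ω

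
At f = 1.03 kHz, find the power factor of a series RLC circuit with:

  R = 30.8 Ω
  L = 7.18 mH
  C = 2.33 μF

Step 1 — Angular frequency: ω = 2π·f = 2π·1030 = 6472 rad/s.
Step 2 — Component impedances:
  R: Z = R = 30.8 Ω
  L: Z = jωL = j·6472·0.00718 = 0 + j46.47 Ω
  C: Z = 1/(jωC) = -j/(ω·C) = 0 - j66.32 Ω
Step 3 — Series combination: Z_total = R + L + C = 30.8 - j19.85 Ω = 36.64∠-32.8° Ω.
Step 4 — Power factor: PF = cos(φ) = Re(Z)/|Z| = 30.8/36.643 = 0.8405.
Step 5 — Type: Im(Z) = -19.85 ⇒ leading (phase φ = -32.8°).

PF = 0.8405 (leading, φ = -32.8°)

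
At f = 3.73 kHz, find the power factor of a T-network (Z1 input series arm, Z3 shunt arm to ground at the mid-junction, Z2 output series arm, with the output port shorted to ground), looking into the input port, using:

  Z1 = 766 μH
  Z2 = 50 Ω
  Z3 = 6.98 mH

Step 1 — Angular frequency: ω = 2π·f = 2π·3730 = 2.344e+04 rad/s.
Step 2 — Component impedances:
  Z1: Z = jωL = j·2.344e+04·0.000766 = 0 + j17.95 Ω
  Z2: Z = R = 50 Ω
  Z3: Z = jωL = j·2.344e+04·0.00698 = 0 + j163.6 Ω
Step 3 — With the output port shorted to ground, the output series arm Z2 runs from the junction to ground; the shunt arm Z3 also runs from the junction to ground. They appear in parallel: Z3 || Z2 = 45.73 + j13.98 Ω.
Step 4 — Series with input arm Z1: Z_in = Z1 + (Z3 || Z2) = 45.73 + j31.93 Ω = 55.77∠34.9° Ω.
Step 5 — Power factor: PF = cos(φ) = Re(Z)/|Z| = 45.728/55.772 = 0.8199.
Step 6 — Type: Im(Z) = 31.93 ⇒ lagging (phase φ = 34.9°).

PF = 0.8199 (lagging, φ = 34.9°)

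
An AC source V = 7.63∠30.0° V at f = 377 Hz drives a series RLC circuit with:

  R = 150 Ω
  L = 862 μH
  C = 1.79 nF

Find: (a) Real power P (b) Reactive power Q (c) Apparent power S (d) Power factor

Step 1 — Angular frequency: ω = 2π·f = 2π·377 = 2369 rad/s.
Step 2 — Component impedances:
  R: Z = R = 150 Ω
  L: Z = jωL = j·2369·0.000862 = 0 + j2.042 Ω
  C: Z = 1/(jωC) = -j/(ω·C) = 0 - j2.358e+05 Ω
Step 3 — Series combination: Z_total = R + L + C = 150 - j2.358e+05 Ω = 2.358e+05∠-90.0° Ω.
Step 4 — Source phasor: V = 7.63∠30.0° V = 6.608 + j3.815 V.
Step 5 — Current: I = V / Z = -1.616e-05 + j2.803e-05 A = 3.235e-05∠120.0° A.
Step 6 — Complex power: S = V·I* = 1.57e-07 - j0.0002468 VA.
Step 7 — Real power: P = Re(S) = 1.57e-07 W.
Step 8 — Reactive power: Q = Im(S) = -0.0002468 VAR.
Step 9 — Apparent power: |S| = 0.0002468 VA.
Step 10 — Power factor: PF = P/|S| = 0.000636 (leading).

(a) P = 1.57e-07 W  (b) Q = -0.0002468 VAR  (c) S = 0.0002468 VA  (d) PF = 0.000636 (leading)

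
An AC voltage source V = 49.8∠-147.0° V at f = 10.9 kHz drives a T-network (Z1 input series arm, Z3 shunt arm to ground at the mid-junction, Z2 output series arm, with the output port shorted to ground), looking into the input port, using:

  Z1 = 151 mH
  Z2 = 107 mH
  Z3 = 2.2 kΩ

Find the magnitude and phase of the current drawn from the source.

Step 1 — Angular frequency: ω = 2π·f = 2π·1.09e+04 = 6.849e+04 rad/s.
Step 2 — Component impedances:
  Z1: Z = jωL = j·6.849e+04·0.151 = 0 + j1.034e+04 Ω
  Z2: Z = jωL = j·6.849e+04·0.107 = 0 + j7328 Ω
  Z3: Z = R = 2200 Ω
Step 3 — With the output port shorted to ground, the output series arm Z2 runs from the junction to ground; the shunt arm Z3 also runs from the junction to ground. They appear in parallel: Z3 || Z2 = 2018 + j605.9 Ω.
Step 4 — Series with input arm Z1: Z_in = Z1 + (Z3 || Z2) = 2018 + j1.095e+04 Ω = 1.113e+04∠79.6° Ω.
Step 5 — Source phasor: V = 49.8∠-147.0° V = -41.77 - j27.12 V.
Step 6 — Ohm's law: I = V / Z_total = (-41.77 - j27.12) / (2018 + j1.095e+04) = -0.003076 + j0.003248 A.
Step 7 — Convert to polar: |I| = 0.004474 A, ∠I = 133.4°.

I = 0.004474∠133.4° A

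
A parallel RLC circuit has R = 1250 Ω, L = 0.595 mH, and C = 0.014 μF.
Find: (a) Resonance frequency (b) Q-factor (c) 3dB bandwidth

Step 1 — Resonance: ω₀ = 1/√(LC) = 1/√(0.000595·1.4e-08) = 3.465e+05 rad/s.
Step 2 — f₀ = ω₀/(2π) = 5.514e+04 Hz.
Step 3 — Parallel Q: Q = R/(ω₀L) = 1250/(3.465e+05·0.000595) = 6.063.
Step 4 — Bandwidth: Δω = ω₀/Q = 5.714e+04 rad/s; BW = Δω/(2π) = 9095 Hz.

(a) f₀ = 5.514e+04 Hz  (b) Q = 6.063  (c) BW = 9095 Hz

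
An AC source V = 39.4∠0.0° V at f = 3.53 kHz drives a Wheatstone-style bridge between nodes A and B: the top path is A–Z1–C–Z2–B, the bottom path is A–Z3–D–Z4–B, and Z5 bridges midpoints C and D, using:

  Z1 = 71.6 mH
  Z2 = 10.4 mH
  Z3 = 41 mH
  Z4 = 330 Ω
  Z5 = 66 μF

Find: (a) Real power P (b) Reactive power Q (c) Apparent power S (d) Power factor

Step 1 — Angular frequency: ω = 2π·f = 2π·3530 = 2.218e+04 rad/s.
Step 2 — Component impedances:
  Z1: Z = jωL = j·2.218e+04·0.0716 = 0 + j1588 Ω
  Z2: Z = jωL = j·2.218e+04·0.0104 = 0 + j230.7 Ω
  Z3: Z = jωL = j·2.218e+04·0.041 = 0 + j909.4 Ω
  Z4: Z = R = 330 Ω
  Z5: Z = 1/(jωC) = -j/(ω·C) = 0 - j0.6831 Ω
Step 3 — Bridge requires nodal analysis (the Z5 bridge couples midpoints C and D, so the two paths cannot be reduced to a simple series/parallel combination). Setting node B to ground and injecting 1 A at node A, the 3-node admittance system at A, C, D solves to V_A = Z_AB = 108.1 + j733.3 Ω = 741.2∠81.6° Ω.
Step 4 — Source phasor: V = 39.4∠0.0° V = 39.4 V.
Step 5 — Current: I = V / Z = 0.007753 - j0.05259 A = 0.05316∠-81.6° A.
Step 6 — Complex power: S = V·I* = 0.3055 + j2.072 VA.
Step 7 — Real power: P = Re(S) = 0.3055 W.
Step 8 — Reactive power: Q = Im(S) = 2.072 VAR.
Step 9 — Apparent power: |S| = 2.094 VA.
Step 10 — Power factor: PF = P/|S| = 0.1459 (lagging).

(a) P = 0.3055 W  (b) Q = 2.072 VAR  (c) S = 2.094 VA  (d) PF = 0.1459 (lagging)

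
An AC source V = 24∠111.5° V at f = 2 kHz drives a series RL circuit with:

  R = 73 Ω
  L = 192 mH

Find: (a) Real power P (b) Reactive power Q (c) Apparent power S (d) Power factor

Step 1 — Angular frequency: ω = 2π·f = 2π·2000 = 1.257e+04 rad/s.
Step 2 — Component impedances:
  R: Z = R = 73 Ω
  L: Z = jωL = j·1.257e+04·0.192 = 0 + j2413 Ω
Step 3 — Series combination: Z_total = R + L = 73 + j2413 Ω = 2414∠88.3° Ω.
Step 4 — Source phasor: V = 24∠111.5° V = -8.796 + j22.33 V.
Step 5 — Current: I = V / Z = 0.009136 + j0.003922 A = 0.009943∠23.2° A.
Step 6 — Complex power: S = V·I* = 0.007216 + j0.2385 VA.
Step 7 — Real power: P = Re(S) = 0.007216 W.
Step 8 — Reactive power: Q = Im(S) = 0.2385 VAR.
Step 9 — Apparent power: |S| = 0.2386 VA.
Step 10 — Power factor: PF = P/|S| = 0.03024 (lagging).

(a) P = 0.007216 W  (b) Q = 0.2385 VAR  (c) S = 0.2386 VA  (d) PF = 0.03024 (lagging)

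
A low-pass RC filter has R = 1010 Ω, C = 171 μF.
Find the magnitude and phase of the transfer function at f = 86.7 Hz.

Step 1 — Angular frequency: ω = 2π·86.7 = 544.8 rad/s.
Step 2 — Transfer function: H(jω) = 1/(1 + jωRC).
Step 3 — Denominator: 1 + jωRC = 1 + j·544.8·1010·0.000171 = 1 + j94.08.
Step 4 — H = 0.000113 - j0.01063.
Step 5 — Magnitude: |H| = 0.01063 (-39.5 dB); phase: φ = -89.4°.

|H| = 0.01063 (-39.5 dB), φ = -89.4°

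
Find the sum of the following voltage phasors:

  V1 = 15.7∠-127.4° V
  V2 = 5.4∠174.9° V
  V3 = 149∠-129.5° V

Step 1 — Convert each phasor to rectangular form:
  V1 = 15.7·(cos(-127.4°) + j·sin(-127.4°)) = -9.536 - j12.47 V
  V2 = 5.4·(cos(174.9°) + j·sin(174.9°)) = -5.379 + j0.48 V
  V3 = 149·(cos(-129.5°) + j·sin(-129.5°)) = -94.78 - j115 V
Step 2 — Sum components: V_total = -109.7 - j127 V.
Step 3 — Convert to polar: |V_total| = 167.8 V, ∠V_total = -130.8°.

V_total = 167.8∠-130.8° V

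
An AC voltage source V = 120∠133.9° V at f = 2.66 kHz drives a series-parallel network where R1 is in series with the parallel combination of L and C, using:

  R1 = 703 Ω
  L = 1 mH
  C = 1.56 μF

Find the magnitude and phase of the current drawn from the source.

Step 1 — Angular frequency: ω = 2π·f = 2π·2660 = 1.671e+04 rad/s.
Step 2 — Component impedances:
  R1: Z = R = 703 Ω
  L: Z = jωL = j·1.671e+04·0.001 = 0 + j16.71 Ω
  C: Z = 1/(jωC) = -j/(ω·C) = 0 - j38.35 Ω
Step 3 — Parallel branch: L || C = 1/(1/L + 1/C) = 0 + j29.62 Ω.
Step 4 — Series with R1: Z_total = R1 + (L || C) = 703 + j29.62 Ω = 703.6∠2.4° Ω.
Step 5 — Source phasor: V = 120∠133.9° V = -83.21 + j86.47 V.
Step 6 — Ohm's law: I = V / Z_total = (-83.21 + j86.47) / (703 + j29.62) = -0.113 + j0.1278 A.
Step 7 — Convert to polar: |I| = 0.1705 A, ∠I = 131.5°.

I = 0.1705∠131.5° A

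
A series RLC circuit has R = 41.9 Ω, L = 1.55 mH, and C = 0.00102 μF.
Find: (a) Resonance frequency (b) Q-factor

Step 1 — Resonance condition Im(Z)=0 gives ω₀ = 1/√(LC).
Step 2 — ω₀ = 1/√(0.00155·1.02e-09) = 7.953e+05 rad/s.
Step 3 — f₀ = ω₀/(2π) = 1.266e+05 Hz.
Step 4 — Series Q: Q = ω₀L/R = 7.953e+05·0.00155/41.9 = 29.42.

(a) f₀ = 1.266e+05 Hz  (b) Q = 29.42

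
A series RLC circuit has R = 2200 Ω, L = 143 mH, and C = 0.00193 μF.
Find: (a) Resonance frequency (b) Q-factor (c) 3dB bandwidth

Step 1 — Resonance condition Im(Z)=0 gives ω₀ = 1/√(LC).
Step 2 — ω₀ = 1/√(0.143·1.93e-09) = 6.019e+04 rad/s.
Step 3 — f₀ = ω₀/(2π) = 9580 Hz.
Step 4 — Series Q: Q = ω₀L/R = 6.019e+04·0.143/2200 = 3.913.
Step 5 — 3dB bandwidth: Δω = ω₀/Q = 1.538e+04 rad/s; BW = Δω/(2π) = 2449 Hz.

(a) f₀ = 9580 Hz  (b) Q = 3.913  (c) BW = 2449 Hz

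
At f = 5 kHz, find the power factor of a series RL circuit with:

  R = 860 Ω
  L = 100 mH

Step 1 — Angular frequency: ω = 2π·f = 2π·5000 = 3.142e+04 rad/s.
Step 2 — Component impedances:
  R: Z = R = 860 Ω
  L: Z = jωL = j·3.142e+04·0.1 = 0 + j3142 Ω
Step 3 — Series combination: Z_total = R + L = 860 + j3142 Ω = 3257∠74.7° Ω.
Step 4 — Power factor: PF = cos(φ) = Re(Z)/|Z| = 860/3257 = 0.264.
Step 5 — Type: Im(Z) = 3142 ⇒ lagging (phase φ = 74.7°).

PF = 0.264 (lagging, φ = 74.7°)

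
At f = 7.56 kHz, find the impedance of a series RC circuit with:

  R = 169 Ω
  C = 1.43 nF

Step 1 — Angular frequency: ω = 2π·f = 2π·7560 = 4.75e+04 rad/s.
Step 2 — Component impedances:
  R: Z = R = 169 Ω
  C: Z = 1/(jωC) = -j/(ω·C) = 0 - j1.472e+04 Ω
Step 3 — Series combination: Z_total = R + C = 169 - j1.472e+04 Ω = 1.472e+04∠-89.3° Ω.

Z = 169 - j1.472e+04 Ω = 1.472e+04∠-89.3° Ω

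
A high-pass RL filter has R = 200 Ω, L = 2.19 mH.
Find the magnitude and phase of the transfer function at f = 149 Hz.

Step 1 — Angular frequency: ω = 2π·149 = 936.2 rad/s.
Step 2 — Transfer function: H(jω) = jωL/(R + jωL).
Step 3 — Numerator jωL = j·2.05; denominator R + jωL = 200 + j2.05.
Step 4 — H = 0.0001051 + j0.01025.
Step 5 — Magnitude: |H| = 0.01025 (-39.8 dB); phase: φ = 89.4°.

|H| = 0.01025 (-39.8 dB), φ = 89.4°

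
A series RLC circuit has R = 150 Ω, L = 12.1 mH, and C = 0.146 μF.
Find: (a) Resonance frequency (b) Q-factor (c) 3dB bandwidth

Step 1 — Resonance: ω₀ = 1/√(LC) = 1/√(0.0121·1.46e-07) = 2.379e+04 rad/s.
Step 2 — f₀ = ω₀/(2π) = 3787 Hz.
Step 3 — Series Q: Q = ω₀L/R = 2.379e+04·0.0121/150 = 1.919.
Step 4 — Bandwidth: Δω = ω₀/Q = 1.24e+04 rad/s; BW = Δω/(2π) = 1973 Hz.

(a) f₀ = 3787 Hz  (b) Q = 1.919  (c) BW = 1973 Hz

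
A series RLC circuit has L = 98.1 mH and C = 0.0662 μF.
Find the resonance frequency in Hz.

Step 1 — Resonance condition Im(Z)=0 gives ω₀ = 1/√(LC).
Step 2 — ω₀ = 1/√(0.0981·6.62e-08) = 1.241e+04 rad/s.
Step 3 — f₀ = ω₀/(2π) = 1975 Hz.

f₀ = 1975 Hz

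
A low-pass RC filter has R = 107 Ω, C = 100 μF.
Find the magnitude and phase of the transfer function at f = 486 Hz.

Step 1 — Angular frequency: ω = 2π·486 = 3054 rad/s.
Step 2 — Transfer function: H(jω) = 1/(1 + jωRC).
Step 3 — Denominator: 1 + jωRC = 1 + j·3054·107·0.0001 = 1 + j32.67.
Step 4 — H = 0.0009358 - j0.03058.
Step 5 — Magnitude: |H| = 0.03059 (-30.3 dB); phase: φ = -88.2°.

|H| = 0.03059 (-30.3 dB), φ = -88.2°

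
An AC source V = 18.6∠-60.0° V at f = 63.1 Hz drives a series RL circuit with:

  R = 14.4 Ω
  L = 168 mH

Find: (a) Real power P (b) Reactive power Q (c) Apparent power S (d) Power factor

Step 1 — Angular frequency: ω = 2π·f = 2π·63.1 = 396.5 rad/s.
Step 2 — Component impedances:
  R: Z = R = 14.4 Ω
  L: Z = jωL = j·396.5·0.168 = 0 + j66.61 Ω
Step 3 — Series combination: Z_total = R + L = 14.4 + j66.61 Ω = 68.15∠77.8° Ω.
Step 4 — Source phasor: V = 18.6∠-60.0° V = 9.3 - j16.11 V.
Step 5 — Current: I = V / Z = -0.2022 - j0.1833 A = 0.2729∠-137.8° A.
Step 6 — Complex power: S = V·I* = 1.073 + j4.962 VA.
Step 7 — Real power: P = Re(S) = 1.073 W.
Step 8 — Reactive power: Q = Im(S) = 4.962 VAR.
Step 9 — Apparent power: |S| = 5.077 VA.
Step 10 — Power factor: PF = P/|S| = 0.2113 (lagging).

(a) P = 1.073 W  (b) Q = 4.962 VAR  (c) S = 5.077 VA  (d) PF = 0.2113 (lagging)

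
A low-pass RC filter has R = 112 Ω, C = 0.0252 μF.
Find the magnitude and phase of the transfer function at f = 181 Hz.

Step 1 — Angular frequency: ω = 2π·181 = 1137 rad/s.
Step 2 — Transfer function: H(jω) = 1/(1 + jωRC).
Step 3 — Denominator: 1 + jωRC = 1 + j·1137·112·2.52e-08 = 1 + j0.00321.
Step 4 — H = 1 - j0.00321.
Step 5 — Magnitude: |H| = 1 (-0.0 dB); phase: φ = -0.2°.

|H| = 1 (-0.0 dB), φ = -0.2°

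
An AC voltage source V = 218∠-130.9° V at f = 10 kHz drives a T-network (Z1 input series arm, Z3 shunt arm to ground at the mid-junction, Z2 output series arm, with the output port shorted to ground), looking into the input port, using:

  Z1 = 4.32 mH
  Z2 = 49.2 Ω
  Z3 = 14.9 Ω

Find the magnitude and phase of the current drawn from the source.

Step 1 — Angular frequency: ω = 2π·f = 2π·1e+04 = 6.283e+04 rad/s.
Step 2 — Component impedances:
  Z1: Z = jωL = j·6.283e+04·0.00432 = 0 + j271.4 Ω
  Z2: Z = R = 49.2 Ω
  Z3: Z = R = 14.9 Ω
Step 3 — With the output port shorted to ground, the output series arm Z2 runs from the junction to ground; the shunt arm Z3 also runs from the junction to ground. They appear in parallel: Z3 || Z2 = 11.44 Ω.
Step 4 — Series with input arm Z1: Z_in = Z1 + (Z3 || Z2) = 11.44 + j271.4 Ω = 271.7∠87.6° Ω.
Step 5 — Source phasor: V = 218∠-130.9° V = -142.7 - j164.8 V.
Step 6 — Ohm's law: I = V / Z_total = (-142.7 - j164.8) / (11.44 + j271.4) = -0.6281 + j0.4994 A.
Step 7 — Convert to polar: |I| = 0.8024 A, ∠I = 141.5°.

I = 0.8024∠141.5° A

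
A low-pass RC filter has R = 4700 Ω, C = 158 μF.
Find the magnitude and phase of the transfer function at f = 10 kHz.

Step 1 — Angular frequency: ω = 2π·1e+04 = 6.283e+04 rad/s.
Step 2 — Transfer function: H(jω) = 1/(1 + jωRC).
Step 3 — Denominator: 1 + jωRC = 1 + j·6.283e+04·4700·0.000158 = 1 + j4.666e+04.
Step 4 — H = 4.593e-10 - j2.143e-05.
Step 5 — Magnitude: |H| = 2.143e-05 (-93.4 dB); phase: φ = -90.0°.

|H| = 2.143e-05 (-93.4 dB), φ = -90.0°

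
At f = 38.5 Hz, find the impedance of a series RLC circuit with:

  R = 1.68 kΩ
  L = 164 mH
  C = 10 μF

Step 1 — Angular frequency: ω = 2π·f = 2π·38.5 = 241.9 rad/s.
Step 2 — Component impedances:
  R: Z = R = 1680 Ω
  L: Z = jωL = j·241.9·0.164 = 0 + j39.67 Ω
  C: Z = 1/(jωC) = -j/(ω·C) = 0 - j413.4 Ω
Step 3 — Series combination: Z_total = R + L + C = 1680 - j373.7 Ω = 1721∠-12.5° Ω.

Z = 1680 - j373.7 Ω = 1721∠-12.5° Ω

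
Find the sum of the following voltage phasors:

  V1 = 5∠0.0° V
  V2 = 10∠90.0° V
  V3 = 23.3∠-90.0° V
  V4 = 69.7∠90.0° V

Step 1 — Convert each phasor to rectangular form:
  V1 = 5·(cos(0.0°) + j·sin(0.0°)) = 5 V
  V2 = 10·(cos(90.0°) + j·sin(90.0°)) = 0 + j10 V
  V3 = 23.3·(cos(-90.0°) + j·sin(-90.0°)) = 0 - j23.3 V
  V4 = 69.7·(cos(90.0°) + j·sin(90.0°)) = 0 + j69.7 V
Step 2 — Sum components: V_total = 5 + j56.4 V.
Step 3 — Convert to polar: |V_total| = 56.62 V, ∠V_total = 84.9°.

V_total = 56.62∠84.9° V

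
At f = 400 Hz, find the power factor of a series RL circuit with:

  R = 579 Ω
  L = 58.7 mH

Step 1 — Angular frequency: ω = 2π·f = 2π·400 = 2513 rad/s.
Step 2 — Component impedances:
  R: Z = R = 579 Ω
  L: Z = jωL = j·2513·0.0587 = 0 + j147.5 Ω
Step 3 — Series combination: Z_total = R + L = 579 + j147.5 Ω = 597.5∠14.3° Ω.
Step 4 — Power factor: PF = cos(φ) = Re(Z)/|Z| = 579/597.5 = 0.969.
Step 5 — Type: Im(Z) = 147.5 ⇒ lagging (phase φ = 14.3°).

PF = 0.969 (lagging, φ = 14.3°)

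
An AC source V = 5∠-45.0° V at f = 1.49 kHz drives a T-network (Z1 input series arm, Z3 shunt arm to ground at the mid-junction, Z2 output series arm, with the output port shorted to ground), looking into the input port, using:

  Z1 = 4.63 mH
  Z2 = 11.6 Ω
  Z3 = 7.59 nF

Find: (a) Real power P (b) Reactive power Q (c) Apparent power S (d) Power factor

Step 1 — Angular frequency: ω = 2π·f = 2π·1490 = 9362 rad/s.
Step 2 — Component impedances:
  Z1: Z = jωL = j·9362·0.00463 = 0 + j43.35 Ω
  Z2: Z = R = 11.6 Ω
  Z3: Z = 1/(jωC) = -j/(ω·C) = 0 - j1.407e+04 Ω
Step 3 — With the output port shorted to ground, the output series arm Z2 runs from the junction to ground; the shunt arm Z3 also runs from the junction to ground. They appear in parallel: Z3 || Z2 = 11.6 - j0.009561 Ω.
Step 4 — Series with input arm Z1: Z_in = Z1 + (Z3 || Z2) = 11.6 + j43.34 Ω = 44.86∠75.0° Ω.
Step 5 — Source phasor: V = 5∠-45.0° V = 3.536 - j3.536 V.
Step 6 — Current: I = V / Z = -0.05575 - j0.09651 A = 0.1115∠-120.0° A.
Step 7 — Complex power: S = V·I* = 0.1441 + j0.5383 VA.
Step 8 — Real power: P = Re(S) = 0.1441 W.
Step 9 — Reactive power: Q = Im(S) = 0.5383 VAR.
Step 10 — Apparent power: |S| = 0.5573 VA.
Step 11 — Power factor: PF = P/|S| = 0.2586 (lagging).

(a) P = 0.1441 W  (b) Q = 0.5383 VAR  (c) S = 0.5573 VA  (d) PF = 0.2586 (lagging)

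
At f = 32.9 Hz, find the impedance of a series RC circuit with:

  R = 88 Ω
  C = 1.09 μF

Step 1 — Angular frequency: ω = 2π·f = 2π·32.9 = 206.7 rad/s.
Step 2 — Component impedances:
  R: Z = R = 88 Ω
  C: Z = 1/(jωC) = -j/(ω·C) = 0 - j4438 Ω
Step 3 — Series combination: Z_total = R + C = 88 - j4438 Ω = 4439∠-88.9° Ω.

Z = 88 - j4438 Ω = 4439∠-88.9° Ω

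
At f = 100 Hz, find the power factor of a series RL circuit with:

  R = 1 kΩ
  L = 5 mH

Step 1 — Angular frequency: ω = 2π·f = 2π·100 = 628.3 rad/s.
Step 2 — Component impedances:
  R: Z = R = 1000 Ω
  L: Z = jωL = j·628.3·0.005 = 0 + j3.142 Ω
Step 3 — Series combination: Z_total = R + L = 1000 + j3.142 Ω = 1000∠0.2° Ω.
Step 4 — Power factor: PF = cos(φ) = Re(Z)/|Z| = 1000/1000 = 1.
Step 5 — Type: Im(Z) = 3.142 ⇒ lagging (phase φ = 0.2°).

PF = 1 (lagging, φ = 0.2°)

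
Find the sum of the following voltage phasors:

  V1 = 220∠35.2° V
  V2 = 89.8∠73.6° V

Step 1 — Convert each phasor to rectangular form:
  V1 = 220·(cos(35.2°) + j·sin(35.2°)) = 179.8 + j126.8 V
  V2 = 89.8·(cos(73.6°) + j·sin(73.6°)) = 25.35 + j86.15 V
Step 2 — Sum components: V_total = 205.1 + j213 V.
Step 3 — Convert to polar: |V_total| = 295.7 V, ∠V_total = 46.1°.

V_total = 295.7∠46.1° V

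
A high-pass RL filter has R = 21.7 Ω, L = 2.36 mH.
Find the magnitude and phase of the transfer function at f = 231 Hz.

Step 1 — Angular frequency: ω = 2π·231 = 1451 rad/s.
Step 2 — Transfer function: H(jω) = jωL/(R + jωL).
Step 3 — Numerator jωL = j·3.425; denominator R + jωL = 21.7 + j3.425.
Step 4 — H = 0.02431 + j0.154.
Step 5 — Magnitude: |H| = 0.1559 (-16.1 dB); phase: φ = 81.0°.

|H| = 0.1559 (-16.1 dB), φ = 81.0°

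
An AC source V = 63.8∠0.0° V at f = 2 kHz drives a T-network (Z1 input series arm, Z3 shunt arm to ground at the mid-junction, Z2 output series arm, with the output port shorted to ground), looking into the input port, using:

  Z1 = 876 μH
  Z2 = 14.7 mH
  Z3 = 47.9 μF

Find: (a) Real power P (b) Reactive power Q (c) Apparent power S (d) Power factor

Step 1 — Angular frequency: ω = 2π·f = 2π·2000 = 1.257e+04 rad/s.
Step 2 — Component impedances:
  Z1: Z = jωL = j·1.257e+04·0.000876 = 0 + j11.01 Ω
  Z2: Z = jωL = j·1.257e+04·0.0147 = 0 + j184.7 Ω
  Z3: Z = 1/(jωC) = -j/(ω·C) = 0 - j1.661 Ω
Step 3 — With the output port shorted to ground, the output series arm Z2 runs from the junction to ground; the shunt arm Z3 also runs from the junction to ground. They appear in parallel: Z3 || Z2 = 0 - j1.676 Ω.
Step 4 — Series with input arm Z1: Z_in = Z1 + (Z3 || Z2) = 0 + j9.332 Ω = 9.332∠90.0° Ω.
Step 5 — Source phasor: V = 63.8∠0.0° V = 63.8 V.
Step 6 — Current: I = V / Z = 0 - j6.837 A = 6.837∠-90.0° A.
Step 7 — Complex power: S = V·I* = 0 + j436.2 VA.
Step 8 — Real power: P = Re(S) = 0 W.
Step 9 — Reactive power: Q = Im(S) = 436.2 VAR.
Step 10 — Apparent power: |S| = 436.2 VA.
Step 11 — Power factor: PF = P/|S| = 0 (lagging).

(a) P = 0 W  (b) Q = 436.2 VAR  (c) S = 436.2 VA  (d) PF = 0 (lagging)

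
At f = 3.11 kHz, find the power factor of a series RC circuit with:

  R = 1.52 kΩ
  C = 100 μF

Step 1 — Angular frequency: ω = 2π·f = 2π·3110 = 1.954e+04 rad/s.
Step 2 — Component impedances:
  R: Z = R = 1520 Ω
  C: Z = 1/(jωC) = -j/(ω·C) = 0 - j0.5118 Ω
Step 3 — Series combination: Z_total = R + C = 1520 - j0.5118 Ω = 1520∠-0.0° Ω.
Step 4 — Power factor: PF = cos(φ) = Re(Z)/|Z| = 1520/1520 = 1.
Step 5 — Type: Im(Z) = -0.5118 ⇒ leading (phase φ = -0.0°).

PF = 1 (leading, φ = -0.0°)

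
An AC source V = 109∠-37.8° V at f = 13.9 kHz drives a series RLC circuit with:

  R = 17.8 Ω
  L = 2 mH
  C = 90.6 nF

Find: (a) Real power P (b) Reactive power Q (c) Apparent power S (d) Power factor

Step 1 — Angular frequency: ω = 2π·f = 2π·1.39e+04 = 8.734e+04 rad/s.
Step 2 — Component impedances:
  R: Z = R = 17.8 Ω
  L: Z = jωL = j·8.734e+04·0.002 = 0 + j174.7 Ω
  C: Z = 1/(jωC) = -j/(ω·C) = 0 - j126.4 Ω
Step 3 — Series combination: Z_total = R + L + C = 17.8 + j48.29 Ω = 51.47∠69.8° Ω.
Step 4 — Source phasor: V = 109∠-37.8° V = 86.13 - j66.81 V.
Step 5 — Current: I = V / Z = -0.6392 - j2.019 A = 2.118∠-107.6° A.
Step 6 — Complex power: S = V·I* = 79.83 + j216.6 VA.
Step 7 — Real power: P = Re(S) = 79.83 W.
Step 8 — Reactive power: Q = Im(S) = 216.6 VAR.
Step 9 — Apparent power: |S| = 230.8 VA.
Step 10 — Power factor: PF = P/|S| = 0.3458 (lagging).

(a) P = 79.83 W  (b) Q = 216.6 VAR  (c) S = 230.8 VA  (d) PF = 0.3458 (lagging)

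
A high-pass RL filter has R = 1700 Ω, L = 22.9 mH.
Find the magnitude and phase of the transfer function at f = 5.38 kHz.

Step 1 — Angular frequency: ω = 2π·5380 = 3.38e+04 rad/s.
Step 2 — Transfer function: H(jω) = jωL/(R + jωL).
Step 3 — Numerator jωL = j·774.1; denominator R + jωL = 1700 + j774.1.
Step 4 — H = 0.1717 + j0.3772.
Step 5 — Magnitude: |H| = 0.4144 (-7.7 dB); phase: φ = 65.5°.

|H| = 0.4144 (-7.7 dB), φ = 65.5°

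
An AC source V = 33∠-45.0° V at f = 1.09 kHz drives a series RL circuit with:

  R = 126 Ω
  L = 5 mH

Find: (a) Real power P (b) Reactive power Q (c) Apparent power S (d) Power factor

Step 1 — Angular frequency: ω = 2π·f = 2π·1090 = 6849 rad/s.
Step 2 — Component impedances:
  R: Z = R = 126 Ω
  L: Z = jωL = j·6849·0.005 = 0 + j34.24 Ω
Step 3 — Series combination: Z_total = R + L = 126 + j34.24 Ω = 130.6∠15.2° Ω.
Step 4 — Source phasor: V = 33∠-45.0° V = 23.33 - j23.33 V.
Step 5 — Current: I = V / Z = 0.1256 - j0.2193 A = 0.2527∠-60.2° A.
Step 6 — Complex power: S = V·I* = 8.048 + j2.187 VA.
Step 7 — Real power: P = Re(S) = 8.048 W.
Step 8 — Reactive power: Q = Im(S) = 2.187 VAR.
Step 9 — Apparent power: |S| = 8.34 VA.
Step 10 — Power factor: PF = P/|S| = 0.965 (lagging).

(a) P = 8.048 W  (b) Q = 2.187 VAR  (c) S = 8.34 VA  (d) PF = 0.965 (lagging)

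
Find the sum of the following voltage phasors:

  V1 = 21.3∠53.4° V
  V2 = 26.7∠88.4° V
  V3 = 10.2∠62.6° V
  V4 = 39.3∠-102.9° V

Step 1 — Convert each phasor to rectangular form:
  V1 = 21.3·(cos(53.4°) + j·sin(53.4°)) = 12.7 + j17.1 V
  V2 = 26.7·(cos(88.4°) + j·sin(88.4°)) = 0.7455 + j26.69 V
  V3 = 10.2·(cos(62.6°) + j·sin(62.6°)) = 4.694 + j9.056 V
  V4 = 39.3·(cos(-102.9°) + j·sin(-102.9°)) = -8.774 - j38.31 V
Step 2 — Sum components: V_total = 9.365 + j14.54 V.
Step 3 — Convert to polar: |V_total| = 17.29 V, ∠V_total = 57.2°.

V_total = 17.29∠57.2° V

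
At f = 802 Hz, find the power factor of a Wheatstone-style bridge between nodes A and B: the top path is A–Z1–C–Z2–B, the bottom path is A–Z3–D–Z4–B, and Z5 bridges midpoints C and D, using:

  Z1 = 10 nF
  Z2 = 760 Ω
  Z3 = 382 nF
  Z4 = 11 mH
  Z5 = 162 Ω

Step 1 — Angular frequency: ω = 2π·f = 2π·802 = 5039 rad/s.
Step 2 — Component impedances:
  Z1: Z = 1/(jωC) = -j/(ω·C) = 0 - j1.984e+04 Ω
  Z2: Z = R = 760 Ω
  Z3: Z = 1/(jωC) = -j/(ω·C) = 0 - j519.5 Ω
  Z4: Z = jωL = j·5039·0.011 = 0 + j55.43 Ω
  Z5: Z = R = 162 Ω
Step 3 — Bridge requires nodal analysis (the Z5 bridge couples midpoints C and D, so the two paths cannot be reduced to a simple series/parallel combination). Setting node B to ground and injecting 1 A at node A, the 3-node admittance system at A, C, D solves to V_A = Z_AB = 3.375 - j451.5 Ω = 451.5∠-89.6° Ω.
Step 4 — Power factor: PF = cos(φ) = Re(Z)/|Z| = 3.375/451.5 = 0.007475.
Step 5 — Type: Im(Z) = -451.5 ⇒ leading (phase φ = -89.6°).

PF = 0.007475 (leading, φ = -89.6°)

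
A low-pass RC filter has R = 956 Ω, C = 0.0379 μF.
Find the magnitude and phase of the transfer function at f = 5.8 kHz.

Step 1 — Angular frequency: ω = 2π·5800 = 3.644e+04 rad/s.
Step 2 — Transfer function: H(jω) = 1/(1 + jωRC).
Step 3 — Denominator: 1 + jωRC = 1 + j·3.644e+04·956·3.79e-08 = 1 + j1.32.
Step 4 — H = 0.3645 - j0.4813.
Step 5 — Magnitude: |H| = 0.6037 (-4.4 dB); phase: φ = -52.9°.

|H| = 0.6037 (-4.4 dB), φ = -52.9°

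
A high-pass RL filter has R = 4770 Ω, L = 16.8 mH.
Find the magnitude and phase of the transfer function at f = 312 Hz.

Step 1 — Angular frequency: ω = 2π·312 = 1960 rad/s.
Step 2 — Transfer function: H(jω) = jωL/(R + jωL).
Step 3 — Numerator jωL = j·32.93; denominator R + jωL = 4770 + j32.93.
Step 4 — H = 4.767e-05 + j0.006904.
Step 5 — Magnitude: |H| = 0.006904 (-43.2 dB); phase: φ = 89.6°.

|H| = 0.006904 (-43.2 dB), φ = 89.6°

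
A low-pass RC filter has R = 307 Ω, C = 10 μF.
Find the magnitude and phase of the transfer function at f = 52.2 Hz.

Step 1 — Angular frequency: ω = 2π·52.2 = 328 rad/s.
Step 2 — Transfer function: H(jω) = 1/(1 + jωRC).
Step 3 — Denominator: 1 + jωRC = 1 + j·328·307·1e-05 = 1 + j1.007.
Step 4 — H = 0.4966 - j0.5.
Step 5 — Magnitude: |H| = 0.7047 (-3.0 dB); phase: φ = -45.2°.

|H| = 0.7047 (-3.0 dB), φ = -45.2°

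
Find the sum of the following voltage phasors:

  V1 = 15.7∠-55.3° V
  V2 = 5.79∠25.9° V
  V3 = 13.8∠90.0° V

Step 1 — Convert each phasor to rectangular form:
  V1 = 15.7·(cos(-55.3°) + j·sin(-55.3°)) = 8.938 - j12.91 V
  V2 = 5.79·(cos(25.9°) + j·sin(25.9°)) = 5.208 + j2.529 V
  V3 = 13.8·(cos(90.0°) + j·sin(90.0°)) = 0 + j13.8 V
Step 2 — Sum components: V_total = 14.15 + j3.421 V.
Step 3 — Convert to polar: |V_total| = 14.55 V, ∠V_total = 13.6°.

V_total = 14.55∠13.6° V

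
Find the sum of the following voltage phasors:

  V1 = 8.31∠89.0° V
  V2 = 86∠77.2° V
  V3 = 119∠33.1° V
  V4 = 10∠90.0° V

Step 1 — Convert each phasor to rectangular form:
  V1 = 8.31·(cos(89.0°) + j·sin(89.0°)) = 0.145 + j8.309 V
  V2 = 86·(cos(77.2°) + j·sin(77.2°)) = 19.05 + j83.86 V
  V3 = 119·(cos(33.1°) + j·sin(33.1°)) = 99.69 + j64.99 V
  V4 = 10·(cos(90.0°) + j·sin(90.0°)) = 0 + j10 V
Step 2 — Sum components: V_total = 118.9 + j167.2 V.
Step 3 — Convert to polar: |V_total| = 205.1 V, ∠V_total = 54.6°.

V_total = 205.1∠54.6° V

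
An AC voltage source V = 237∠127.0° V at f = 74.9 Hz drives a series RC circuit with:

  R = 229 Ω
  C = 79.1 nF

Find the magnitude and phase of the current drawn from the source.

Step 1 — Angular frequency: ω = 2π·f = 2π·74.9 = 470.6 rad/s.
Step 2 — Component impedances:
  R: Z = R = 229 Ω
  C: Z = 1/(jωC) = -j/(ω·C) = 0 - j2.686e+04 Ω
Step 3 — Series combination: Z_total = R + C = 229 - j2.686e+04 Ω = 2.686e+04∠-89.5° Ω.
Step 4 — Source phasor: V = 237∠127.0° V = -142.6 + j189.3 V.
Step 5 — Ohm's law: I = V / Z_total = (-142.6 + j189.3) / (229 - j2.686e+04) = -0.007091 - j0.005249 A.
Step 6 — Convert to polar: |I| = 0.008822 A, ∠I = -143.5°.

I = 0.008822∠-143.5° A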